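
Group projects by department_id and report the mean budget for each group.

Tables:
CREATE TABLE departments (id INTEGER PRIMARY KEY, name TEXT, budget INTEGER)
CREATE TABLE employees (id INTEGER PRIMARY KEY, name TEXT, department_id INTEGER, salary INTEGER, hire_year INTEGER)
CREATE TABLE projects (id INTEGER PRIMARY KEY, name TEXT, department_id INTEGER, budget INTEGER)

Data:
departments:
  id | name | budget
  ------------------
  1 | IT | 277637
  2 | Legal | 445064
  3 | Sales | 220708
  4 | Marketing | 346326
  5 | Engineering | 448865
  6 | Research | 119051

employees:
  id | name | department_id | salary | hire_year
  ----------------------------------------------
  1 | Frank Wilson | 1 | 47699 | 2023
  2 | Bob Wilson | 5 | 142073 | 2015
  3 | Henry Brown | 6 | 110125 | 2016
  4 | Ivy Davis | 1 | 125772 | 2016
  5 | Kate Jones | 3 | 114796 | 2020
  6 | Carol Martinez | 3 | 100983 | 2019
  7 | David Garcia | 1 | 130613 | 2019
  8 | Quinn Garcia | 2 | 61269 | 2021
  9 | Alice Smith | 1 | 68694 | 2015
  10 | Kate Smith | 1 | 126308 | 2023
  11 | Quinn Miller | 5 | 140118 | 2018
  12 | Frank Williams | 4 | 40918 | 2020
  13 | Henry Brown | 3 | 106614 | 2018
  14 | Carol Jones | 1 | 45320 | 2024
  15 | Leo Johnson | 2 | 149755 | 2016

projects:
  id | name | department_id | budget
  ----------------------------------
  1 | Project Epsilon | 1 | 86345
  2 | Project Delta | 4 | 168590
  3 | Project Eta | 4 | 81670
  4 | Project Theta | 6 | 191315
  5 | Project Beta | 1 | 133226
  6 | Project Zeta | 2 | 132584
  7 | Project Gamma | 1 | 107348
SELECT department_id, AVG(budget) AS avg_budget FROM projects GROUP BY department_id

Execution result:
department_id | avg_budget
1 | 108973.00
2 | 132584.00
4 | 125130.00
6 | 191315.00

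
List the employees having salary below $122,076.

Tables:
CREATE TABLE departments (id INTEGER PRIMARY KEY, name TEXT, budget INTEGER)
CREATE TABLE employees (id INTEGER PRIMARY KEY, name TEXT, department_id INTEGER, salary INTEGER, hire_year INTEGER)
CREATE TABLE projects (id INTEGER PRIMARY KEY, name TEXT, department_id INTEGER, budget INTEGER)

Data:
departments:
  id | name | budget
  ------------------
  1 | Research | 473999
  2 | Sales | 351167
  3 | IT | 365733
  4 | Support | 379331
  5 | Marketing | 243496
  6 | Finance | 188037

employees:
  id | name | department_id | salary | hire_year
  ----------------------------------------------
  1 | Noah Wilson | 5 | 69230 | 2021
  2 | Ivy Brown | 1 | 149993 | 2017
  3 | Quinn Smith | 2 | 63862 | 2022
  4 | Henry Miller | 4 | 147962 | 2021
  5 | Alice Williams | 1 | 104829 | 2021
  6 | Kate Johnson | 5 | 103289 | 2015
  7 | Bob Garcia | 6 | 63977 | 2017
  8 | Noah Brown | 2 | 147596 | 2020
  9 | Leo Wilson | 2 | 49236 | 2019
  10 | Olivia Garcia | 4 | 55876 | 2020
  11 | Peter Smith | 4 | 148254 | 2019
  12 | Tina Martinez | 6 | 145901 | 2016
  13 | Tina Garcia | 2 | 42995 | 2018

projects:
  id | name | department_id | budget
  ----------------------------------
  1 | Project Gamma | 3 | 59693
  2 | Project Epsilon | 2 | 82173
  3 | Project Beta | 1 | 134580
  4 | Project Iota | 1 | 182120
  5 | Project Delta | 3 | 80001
SELECT name, salary FROM employees WHERE salary < 122076

Execution result:
name | salary
Noah Wilson | 69230
Quinn Smith | 63862
Alice Williams | 104829
Kate Johnson | 103289
Bob Garcia | 63977
Leo Wilson | 49236
Olivia Garcia | 55876
Tina Garcia | 42995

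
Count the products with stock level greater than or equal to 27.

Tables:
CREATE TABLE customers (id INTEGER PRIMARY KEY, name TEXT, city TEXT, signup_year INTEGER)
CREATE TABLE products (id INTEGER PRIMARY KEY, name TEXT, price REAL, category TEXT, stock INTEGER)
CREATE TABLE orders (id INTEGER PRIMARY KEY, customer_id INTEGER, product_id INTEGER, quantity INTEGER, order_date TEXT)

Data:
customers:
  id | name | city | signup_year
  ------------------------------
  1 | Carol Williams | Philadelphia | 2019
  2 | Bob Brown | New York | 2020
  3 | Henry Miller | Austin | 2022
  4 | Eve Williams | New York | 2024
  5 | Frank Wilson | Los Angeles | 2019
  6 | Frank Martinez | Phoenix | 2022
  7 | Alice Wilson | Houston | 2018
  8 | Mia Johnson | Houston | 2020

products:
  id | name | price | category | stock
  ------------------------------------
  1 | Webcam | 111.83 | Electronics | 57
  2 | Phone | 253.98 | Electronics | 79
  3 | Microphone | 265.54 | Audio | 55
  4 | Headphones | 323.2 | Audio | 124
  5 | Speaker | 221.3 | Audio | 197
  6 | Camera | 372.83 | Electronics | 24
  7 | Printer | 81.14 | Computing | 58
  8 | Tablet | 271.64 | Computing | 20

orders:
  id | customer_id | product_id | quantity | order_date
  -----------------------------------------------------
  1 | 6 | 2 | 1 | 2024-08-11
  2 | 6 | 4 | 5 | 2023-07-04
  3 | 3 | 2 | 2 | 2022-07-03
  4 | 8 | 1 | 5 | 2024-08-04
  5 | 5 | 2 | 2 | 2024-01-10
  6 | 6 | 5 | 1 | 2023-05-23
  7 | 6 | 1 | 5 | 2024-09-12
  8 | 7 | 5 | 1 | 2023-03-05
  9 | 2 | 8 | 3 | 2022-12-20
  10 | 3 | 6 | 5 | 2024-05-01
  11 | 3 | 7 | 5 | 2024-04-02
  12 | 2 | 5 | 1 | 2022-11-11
SELECT COUNT(*) FROM products WHERE stock >= 27

Execution result:
6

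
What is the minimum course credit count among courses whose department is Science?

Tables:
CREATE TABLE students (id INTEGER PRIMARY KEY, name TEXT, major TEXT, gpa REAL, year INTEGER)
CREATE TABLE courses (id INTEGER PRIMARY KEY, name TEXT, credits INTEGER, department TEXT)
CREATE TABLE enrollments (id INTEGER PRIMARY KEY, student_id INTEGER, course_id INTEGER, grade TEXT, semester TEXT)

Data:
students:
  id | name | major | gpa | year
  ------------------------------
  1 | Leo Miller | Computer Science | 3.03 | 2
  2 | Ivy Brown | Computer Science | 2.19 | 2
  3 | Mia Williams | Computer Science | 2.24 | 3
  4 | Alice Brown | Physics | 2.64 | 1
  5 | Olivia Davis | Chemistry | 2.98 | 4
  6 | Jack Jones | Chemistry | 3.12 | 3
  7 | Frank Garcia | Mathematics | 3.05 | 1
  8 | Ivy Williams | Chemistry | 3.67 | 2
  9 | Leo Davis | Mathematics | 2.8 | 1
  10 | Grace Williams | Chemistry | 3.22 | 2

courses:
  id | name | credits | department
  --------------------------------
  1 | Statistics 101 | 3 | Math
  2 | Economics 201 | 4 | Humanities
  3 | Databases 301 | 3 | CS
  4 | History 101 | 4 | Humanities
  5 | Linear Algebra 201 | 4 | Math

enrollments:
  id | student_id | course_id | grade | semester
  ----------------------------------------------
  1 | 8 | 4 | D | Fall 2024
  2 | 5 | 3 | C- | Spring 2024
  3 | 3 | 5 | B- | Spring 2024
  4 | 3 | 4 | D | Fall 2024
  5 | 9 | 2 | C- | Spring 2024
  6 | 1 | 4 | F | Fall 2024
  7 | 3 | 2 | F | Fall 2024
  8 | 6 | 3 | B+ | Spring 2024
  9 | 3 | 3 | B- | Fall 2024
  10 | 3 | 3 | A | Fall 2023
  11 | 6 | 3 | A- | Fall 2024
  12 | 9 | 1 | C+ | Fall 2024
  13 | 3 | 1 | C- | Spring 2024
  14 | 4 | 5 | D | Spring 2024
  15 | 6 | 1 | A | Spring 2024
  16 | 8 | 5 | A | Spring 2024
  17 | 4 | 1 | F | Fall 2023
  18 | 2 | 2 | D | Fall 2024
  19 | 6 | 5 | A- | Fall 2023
SELECT MIN(credits) FROM courses WHERE department = 'Science'

Execution result:
NULL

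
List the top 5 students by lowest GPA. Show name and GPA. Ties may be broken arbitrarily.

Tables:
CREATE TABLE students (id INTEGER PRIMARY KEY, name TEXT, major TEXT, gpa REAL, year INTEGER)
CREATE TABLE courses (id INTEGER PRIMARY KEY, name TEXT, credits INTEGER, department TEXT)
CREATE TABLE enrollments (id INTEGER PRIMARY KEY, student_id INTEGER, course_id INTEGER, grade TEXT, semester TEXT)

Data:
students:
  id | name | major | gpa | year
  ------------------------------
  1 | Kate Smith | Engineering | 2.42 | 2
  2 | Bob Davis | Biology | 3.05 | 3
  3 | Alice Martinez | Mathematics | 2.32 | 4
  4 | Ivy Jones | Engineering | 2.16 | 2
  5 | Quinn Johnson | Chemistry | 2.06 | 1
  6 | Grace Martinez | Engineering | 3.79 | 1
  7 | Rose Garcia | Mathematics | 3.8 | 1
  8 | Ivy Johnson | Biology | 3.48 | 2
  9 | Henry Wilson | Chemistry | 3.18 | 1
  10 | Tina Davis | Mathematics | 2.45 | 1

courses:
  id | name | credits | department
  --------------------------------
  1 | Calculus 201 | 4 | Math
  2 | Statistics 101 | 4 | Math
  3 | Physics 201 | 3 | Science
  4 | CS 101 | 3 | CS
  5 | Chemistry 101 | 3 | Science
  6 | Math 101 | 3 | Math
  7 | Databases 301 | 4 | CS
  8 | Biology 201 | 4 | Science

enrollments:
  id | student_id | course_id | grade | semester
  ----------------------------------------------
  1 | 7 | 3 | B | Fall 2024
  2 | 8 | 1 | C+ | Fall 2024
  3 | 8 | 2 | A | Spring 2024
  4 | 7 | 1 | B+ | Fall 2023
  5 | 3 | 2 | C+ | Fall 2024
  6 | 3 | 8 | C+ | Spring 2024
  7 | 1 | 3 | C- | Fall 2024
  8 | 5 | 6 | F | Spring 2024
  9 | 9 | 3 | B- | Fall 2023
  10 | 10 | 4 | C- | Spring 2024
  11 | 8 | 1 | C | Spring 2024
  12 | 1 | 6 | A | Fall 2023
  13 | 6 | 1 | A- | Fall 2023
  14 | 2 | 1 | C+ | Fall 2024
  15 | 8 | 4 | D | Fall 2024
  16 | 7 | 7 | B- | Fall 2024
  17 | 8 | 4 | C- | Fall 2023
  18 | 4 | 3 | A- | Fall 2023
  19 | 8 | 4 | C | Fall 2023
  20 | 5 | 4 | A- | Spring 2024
SELECT name, gpa FROM students ORDER BY gpa ASC LIMIT 5

Execution result:
name | gpa
Quinn Johnson | 2.06
Ivy Jones | 2.16
Alice Martinez | 2.32
Kate Smith | 2.42
Tina Davis | 2.45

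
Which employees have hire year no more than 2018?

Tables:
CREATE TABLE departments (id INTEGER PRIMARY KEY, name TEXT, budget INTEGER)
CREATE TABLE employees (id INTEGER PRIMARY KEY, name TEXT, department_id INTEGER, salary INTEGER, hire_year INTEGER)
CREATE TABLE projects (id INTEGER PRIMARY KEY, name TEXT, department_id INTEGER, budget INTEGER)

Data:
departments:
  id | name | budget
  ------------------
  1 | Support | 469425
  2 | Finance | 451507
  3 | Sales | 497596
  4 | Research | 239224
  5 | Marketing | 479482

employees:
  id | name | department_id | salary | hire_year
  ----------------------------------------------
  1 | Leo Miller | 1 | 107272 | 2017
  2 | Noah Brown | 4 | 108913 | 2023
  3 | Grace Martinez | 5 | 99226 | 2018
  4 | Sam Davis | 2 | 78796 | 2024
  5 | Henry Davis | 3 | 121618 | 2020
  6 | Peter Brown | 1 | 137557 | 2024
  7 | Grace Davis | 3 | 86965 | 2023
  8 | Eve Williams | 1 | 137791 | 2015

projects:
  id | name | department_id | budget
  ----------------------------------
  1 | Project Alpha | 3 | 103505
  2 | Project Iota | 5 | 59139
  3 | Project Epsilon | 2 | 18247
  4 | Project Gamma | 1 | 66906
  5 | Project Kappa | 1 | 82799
SELECT name, hire_year FROM employees WHERE hire_year <= 2018

Execution result:
name | hire_year
Leo Miller | 2017
Grace Martinez | 2018
Eve Williams | 2015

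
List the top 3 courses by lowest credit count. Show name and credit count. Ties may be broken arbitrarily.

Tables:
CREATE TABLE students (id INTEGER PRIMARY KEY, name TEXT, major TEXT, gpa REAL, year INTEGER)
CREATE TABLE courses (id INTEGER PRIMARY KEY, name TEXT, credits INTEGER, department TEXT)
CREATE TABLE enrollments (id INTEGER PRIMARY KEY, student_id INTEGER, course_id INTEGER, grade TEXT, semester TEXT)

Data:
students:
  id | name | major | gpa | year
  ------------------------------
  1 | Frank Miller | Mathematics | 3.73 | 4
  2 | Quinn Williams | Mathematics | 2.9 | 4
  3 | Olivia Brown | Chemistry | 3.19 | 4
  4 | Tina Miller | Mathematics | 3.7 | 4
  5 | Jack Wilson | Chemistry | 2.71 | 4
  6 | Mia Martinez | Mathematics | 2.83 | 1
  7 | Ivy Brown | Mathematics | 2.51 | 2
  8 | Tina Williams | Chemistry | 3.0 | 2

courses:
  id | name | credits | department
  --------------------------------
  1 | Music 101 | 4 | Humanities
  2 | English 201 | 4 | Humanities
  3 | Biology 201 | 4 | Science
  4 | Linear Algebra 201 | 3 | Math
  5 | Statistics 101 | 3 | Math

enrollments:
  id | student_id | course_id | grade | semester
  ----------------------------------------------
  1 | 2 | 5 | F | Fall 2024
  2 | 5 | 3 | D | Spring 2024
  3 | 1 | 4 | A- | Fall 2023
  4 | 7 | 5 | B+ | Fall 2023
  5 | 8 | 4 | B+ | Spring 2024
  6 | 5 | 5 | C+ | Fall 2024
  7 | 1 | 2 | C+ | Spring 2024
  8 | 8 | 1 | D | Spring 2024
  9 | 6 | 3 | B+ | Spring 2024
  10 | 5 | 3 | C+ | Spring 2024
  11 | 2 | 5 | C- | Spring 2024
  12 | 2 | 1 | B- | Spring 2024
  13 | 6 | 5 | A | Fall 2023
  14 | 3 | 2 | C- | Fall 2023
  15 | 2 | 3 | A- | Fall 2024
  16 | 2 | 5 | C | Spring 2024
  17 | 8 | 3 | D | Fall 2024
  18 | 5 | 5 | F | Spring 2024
SELECT name, credits FROM courses ORDER BY credits ASC LIMIT 3

Execution result:
name | credits
Linear Algebra 201 | 3
Statistics 101 | 3
Music 101 | 4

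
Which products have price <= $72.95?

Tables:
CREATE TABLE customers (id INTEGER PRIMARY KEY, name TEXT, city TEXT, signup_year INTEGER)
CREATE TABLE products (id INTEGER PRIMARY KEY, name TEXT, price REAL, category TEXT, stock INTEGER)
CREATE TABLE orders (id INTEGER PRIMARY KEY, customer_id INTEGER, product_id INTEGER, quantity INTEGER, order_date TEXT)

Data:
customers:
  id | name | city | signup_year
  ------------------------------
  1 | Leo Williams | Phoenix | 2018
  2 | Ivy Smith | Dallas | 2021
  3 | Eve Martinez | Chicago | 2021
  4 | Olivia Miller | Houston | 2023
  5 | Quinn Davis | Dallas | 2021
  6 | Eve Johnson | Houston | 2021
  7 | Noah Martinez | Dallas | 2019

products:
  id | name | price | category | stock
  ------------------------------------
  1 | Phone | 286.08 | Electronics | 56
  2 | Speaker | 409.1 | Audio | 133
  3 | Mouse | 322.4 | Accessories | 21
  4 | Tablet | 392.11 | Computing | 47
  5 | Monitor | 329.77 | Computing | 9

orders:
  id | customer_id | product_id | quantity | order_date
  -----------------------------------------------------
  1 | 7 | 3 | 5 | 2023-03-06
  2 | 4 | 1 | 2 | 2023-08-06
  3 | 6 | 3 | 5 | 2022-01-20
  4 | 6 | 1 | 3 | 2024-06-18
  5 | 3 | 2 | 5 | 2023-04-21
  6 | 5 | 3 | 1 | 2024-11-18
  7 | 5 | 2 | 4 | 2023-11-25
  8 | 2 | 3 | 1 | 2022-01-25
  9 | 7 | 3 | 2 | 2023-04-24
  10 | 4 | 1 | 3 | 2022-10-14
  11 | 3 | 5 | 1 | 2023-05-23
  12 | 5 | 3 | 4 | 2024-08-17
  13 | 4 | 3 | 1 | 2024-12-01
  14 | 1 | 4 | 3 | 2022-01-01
SELECT name, price FROM products WHERE price <= 72.95

Execution result:
(no rows)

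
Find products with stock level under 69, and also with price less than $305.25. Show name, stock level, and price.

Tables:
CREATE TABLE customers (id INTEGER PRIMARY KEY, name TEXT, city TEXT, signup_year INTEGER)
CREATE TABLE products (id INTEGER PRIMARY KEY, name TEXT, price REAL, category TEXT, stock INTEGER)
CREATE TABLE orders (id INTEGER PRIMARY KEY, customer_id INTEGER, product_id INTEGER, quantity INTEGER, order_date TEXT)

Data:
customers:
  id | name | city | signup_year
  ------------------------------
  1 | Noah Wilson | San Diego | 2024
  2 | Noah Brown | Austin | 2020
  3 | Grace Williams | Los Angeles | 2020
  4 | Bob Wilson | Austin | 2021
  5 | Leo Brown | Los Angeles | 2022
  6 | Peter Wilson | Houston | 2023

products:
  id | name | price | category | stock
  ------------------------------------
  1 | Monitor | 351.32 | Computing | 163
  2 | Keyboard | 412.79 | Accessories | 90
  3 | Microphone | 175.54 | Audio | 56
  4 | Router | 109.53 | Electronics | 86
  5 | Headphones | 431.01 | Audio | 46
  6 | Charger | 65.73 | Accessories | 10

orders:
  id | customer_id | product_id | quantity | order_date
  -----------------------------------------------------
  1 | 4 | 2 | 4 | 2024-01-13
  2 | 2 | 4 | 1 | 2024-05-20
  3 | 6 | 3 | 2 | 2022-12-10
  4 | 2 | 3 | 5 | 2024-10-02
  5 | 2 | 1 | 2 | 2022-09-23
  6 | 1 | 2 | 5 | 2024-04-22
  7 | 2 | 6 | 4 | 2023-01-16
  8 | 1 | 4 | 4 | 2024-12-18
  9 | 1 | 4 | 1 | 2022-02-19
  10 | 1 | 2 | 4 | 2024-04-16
SELECT name, stock, price FROM products WHERE stock < 69 AND price < 305.25

Execution result:
name | stock | price
Microphone | 56 | 175.54
Charger | 10 | 65.73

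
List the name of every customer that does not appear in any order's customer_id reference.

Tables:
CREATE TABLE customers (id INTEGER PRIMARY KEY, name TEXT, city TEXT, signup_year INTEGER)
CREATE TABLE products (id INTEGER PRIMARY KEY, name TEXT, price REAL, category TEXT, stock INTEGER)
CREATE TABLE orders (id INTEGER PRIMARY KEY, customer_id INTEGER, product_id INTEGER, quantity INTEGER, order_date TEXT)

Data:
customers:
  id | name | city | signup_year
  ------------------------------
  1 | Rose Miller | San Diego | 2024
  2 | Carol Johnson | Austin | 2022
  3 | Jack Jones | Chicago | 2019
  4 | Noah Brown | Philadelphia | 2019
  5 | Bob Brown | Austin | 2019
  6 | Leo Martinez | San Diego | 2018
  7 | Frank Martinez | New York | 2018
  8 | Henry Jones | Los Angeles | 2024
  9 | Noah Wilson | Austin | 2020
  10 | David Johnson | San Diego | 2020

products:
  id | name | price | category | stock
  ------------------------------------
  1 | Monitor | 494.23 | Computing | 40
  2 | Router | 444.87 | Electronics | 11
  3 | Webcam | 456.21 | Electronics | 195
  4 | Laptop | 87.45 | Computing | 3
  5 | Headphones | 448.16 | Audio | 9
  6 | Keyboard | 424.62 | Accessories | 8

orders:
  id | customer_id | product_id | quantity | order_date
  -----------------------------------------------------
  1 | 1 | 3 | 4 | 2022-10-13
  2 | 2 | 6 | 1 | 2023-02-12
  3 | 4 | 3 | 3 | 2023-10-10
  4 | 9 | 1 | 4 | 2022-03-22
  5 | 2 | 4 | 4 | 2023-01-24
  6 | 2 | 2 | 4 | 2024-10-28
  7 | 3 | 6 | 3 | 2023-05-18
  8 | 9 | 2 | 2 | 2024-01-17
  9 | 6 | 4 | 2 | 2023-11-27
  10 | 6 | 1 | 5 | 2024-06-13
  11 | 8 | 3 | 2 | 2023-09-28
SELECT p.name FROM customers p LEFT JOIN orders c ON c.customer_id = p.id WHERE c.id IS NULL

Execution result:
name
Bob Brown
Frank Martinez
David Johnson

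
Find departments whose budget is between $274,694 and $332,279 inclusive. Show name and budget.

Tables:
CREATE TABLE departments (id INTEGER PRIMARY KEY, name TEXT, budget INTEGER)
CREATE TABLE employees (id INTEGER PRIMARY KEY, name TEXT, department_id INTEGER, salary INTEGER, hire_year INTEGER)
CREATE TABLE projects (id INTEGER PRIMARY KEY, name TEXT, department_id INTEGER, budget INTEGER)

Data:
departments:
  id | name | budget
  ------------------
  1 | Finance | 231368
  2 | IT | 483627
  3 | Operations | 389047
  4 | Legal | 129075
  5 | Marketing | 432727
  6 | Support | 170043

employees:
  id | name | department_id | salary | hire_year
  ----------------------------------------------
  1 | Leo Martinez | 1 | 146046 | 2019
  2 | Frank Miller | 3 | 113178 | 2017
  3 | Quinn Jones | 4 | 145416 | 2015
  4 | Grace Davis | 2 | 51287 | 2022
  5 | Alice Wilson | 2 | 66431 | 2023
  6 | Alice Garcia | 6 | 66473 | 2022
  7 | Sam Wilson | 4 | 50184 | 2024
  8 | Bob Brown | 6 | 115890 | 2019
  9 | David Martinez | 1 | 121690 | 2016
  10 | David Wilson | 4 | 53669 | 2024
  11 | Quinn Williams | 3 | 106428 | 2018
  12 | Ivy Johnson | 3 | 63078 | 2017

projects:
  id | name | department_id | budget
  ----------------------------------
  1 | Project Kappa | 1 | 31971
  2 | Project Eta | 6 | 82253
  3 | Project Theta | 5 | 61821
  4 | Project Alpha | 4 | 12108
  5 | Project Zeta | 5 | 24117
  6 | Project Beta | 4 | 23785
SELECT name, budget FROM departments WHERE budget BETWEEN 274694 AND 332279

Execution result:
(no rows)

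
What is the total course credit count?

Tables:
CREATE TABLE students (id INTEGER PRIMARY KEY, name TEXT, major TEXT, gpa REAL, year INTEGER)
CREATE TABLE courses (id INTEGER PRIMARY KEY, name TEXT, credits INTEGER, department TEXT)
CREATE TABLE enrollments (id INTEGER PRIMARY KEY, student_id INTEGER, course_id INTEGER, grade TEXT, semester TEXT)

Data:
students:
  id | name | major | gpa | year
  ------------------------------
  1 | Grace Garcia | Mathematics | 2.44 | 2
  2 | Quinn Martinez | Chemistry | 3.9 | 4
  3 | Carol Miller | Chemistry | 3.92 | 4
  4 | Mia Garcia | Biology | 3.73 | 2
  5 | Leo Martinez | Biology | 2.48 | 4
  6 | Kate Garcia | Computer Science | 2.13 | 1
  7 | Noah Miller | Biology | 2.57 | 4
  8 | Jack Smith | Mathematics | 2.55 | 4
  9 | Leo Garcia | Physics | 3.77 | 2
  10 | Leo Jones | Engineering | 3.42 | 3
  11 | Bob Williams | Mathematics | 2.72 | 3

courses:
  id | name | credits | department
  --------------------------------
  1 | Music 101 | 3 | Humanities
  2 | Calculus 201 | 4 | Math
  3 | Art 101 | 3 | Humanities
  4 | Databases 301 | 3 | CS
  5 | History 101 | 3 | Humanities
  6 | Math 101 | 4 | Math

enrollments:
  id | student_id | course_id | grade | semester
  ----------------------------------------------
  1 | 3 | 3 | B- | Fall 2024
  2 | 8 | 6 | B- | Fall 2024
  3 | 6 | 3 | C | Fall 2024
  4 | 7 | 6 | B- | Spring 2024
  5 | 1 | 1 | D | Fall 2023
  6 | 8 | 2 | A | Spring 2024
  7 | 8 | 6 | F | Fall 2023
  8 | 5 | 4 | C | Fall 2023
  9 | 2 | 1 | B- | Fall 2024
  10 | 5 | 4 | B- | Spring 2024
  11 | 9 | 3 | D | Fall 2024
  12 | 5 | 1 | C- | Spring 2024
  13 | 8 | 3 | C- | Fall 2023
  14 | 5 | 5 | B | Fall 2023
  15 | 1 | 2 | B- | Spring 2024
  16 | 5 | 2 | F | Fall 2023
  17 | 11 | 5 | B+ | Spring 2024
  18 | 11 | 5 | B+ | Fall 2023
SELECT SUM(credits) FROM courses

Execution result:
20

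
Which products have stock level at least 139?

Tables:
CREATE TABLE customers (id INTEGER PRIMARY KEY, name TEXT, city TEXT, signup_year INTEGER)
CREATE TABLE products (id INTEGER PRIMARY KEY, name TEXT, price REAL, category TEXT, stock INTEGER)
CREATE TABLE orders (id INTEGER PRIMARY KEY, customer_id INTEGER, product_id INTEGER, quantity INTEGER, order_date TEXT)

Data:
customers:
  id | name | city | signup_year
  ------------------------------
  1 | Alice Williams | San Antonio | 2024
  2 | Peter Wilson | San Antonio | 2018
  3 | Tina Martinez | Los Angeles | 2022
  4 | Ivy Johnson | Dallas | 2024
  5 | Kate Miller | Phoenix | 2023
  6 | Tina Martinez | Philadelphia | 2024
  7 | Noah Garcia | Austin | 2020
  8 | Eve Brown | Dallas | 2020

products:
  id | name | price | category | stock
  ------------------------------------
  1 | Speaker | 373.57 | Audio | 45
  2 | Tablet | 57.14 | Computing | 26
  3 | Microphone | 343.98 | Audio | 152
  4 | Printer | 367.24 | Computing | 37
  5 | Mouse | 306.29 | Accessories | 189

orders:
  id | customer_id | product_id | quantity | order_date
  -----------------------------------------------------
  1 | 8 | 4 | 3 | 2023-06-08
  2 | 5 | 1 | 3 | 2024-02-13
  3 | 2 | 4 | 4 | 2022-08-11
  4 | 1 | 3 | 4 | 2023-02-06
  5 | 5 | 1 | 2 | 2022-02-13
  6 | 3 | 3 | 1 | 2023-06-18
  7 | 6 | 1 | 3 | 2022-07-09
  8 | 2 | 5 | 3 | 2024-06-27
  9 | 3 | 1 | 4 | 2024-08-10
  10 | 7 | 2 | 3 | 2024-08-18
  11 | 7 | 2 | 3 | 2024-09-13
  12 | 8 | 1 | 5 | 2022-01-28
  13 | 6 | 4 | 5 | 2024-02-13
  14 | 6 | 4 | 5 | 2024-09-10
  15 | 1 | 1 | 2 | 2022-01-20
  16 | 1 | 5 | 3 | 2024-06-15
SELECT name, stock FROM products WHERE stock >= 139

Execution result:
name | stock
Microphone | 152
Mouse | 189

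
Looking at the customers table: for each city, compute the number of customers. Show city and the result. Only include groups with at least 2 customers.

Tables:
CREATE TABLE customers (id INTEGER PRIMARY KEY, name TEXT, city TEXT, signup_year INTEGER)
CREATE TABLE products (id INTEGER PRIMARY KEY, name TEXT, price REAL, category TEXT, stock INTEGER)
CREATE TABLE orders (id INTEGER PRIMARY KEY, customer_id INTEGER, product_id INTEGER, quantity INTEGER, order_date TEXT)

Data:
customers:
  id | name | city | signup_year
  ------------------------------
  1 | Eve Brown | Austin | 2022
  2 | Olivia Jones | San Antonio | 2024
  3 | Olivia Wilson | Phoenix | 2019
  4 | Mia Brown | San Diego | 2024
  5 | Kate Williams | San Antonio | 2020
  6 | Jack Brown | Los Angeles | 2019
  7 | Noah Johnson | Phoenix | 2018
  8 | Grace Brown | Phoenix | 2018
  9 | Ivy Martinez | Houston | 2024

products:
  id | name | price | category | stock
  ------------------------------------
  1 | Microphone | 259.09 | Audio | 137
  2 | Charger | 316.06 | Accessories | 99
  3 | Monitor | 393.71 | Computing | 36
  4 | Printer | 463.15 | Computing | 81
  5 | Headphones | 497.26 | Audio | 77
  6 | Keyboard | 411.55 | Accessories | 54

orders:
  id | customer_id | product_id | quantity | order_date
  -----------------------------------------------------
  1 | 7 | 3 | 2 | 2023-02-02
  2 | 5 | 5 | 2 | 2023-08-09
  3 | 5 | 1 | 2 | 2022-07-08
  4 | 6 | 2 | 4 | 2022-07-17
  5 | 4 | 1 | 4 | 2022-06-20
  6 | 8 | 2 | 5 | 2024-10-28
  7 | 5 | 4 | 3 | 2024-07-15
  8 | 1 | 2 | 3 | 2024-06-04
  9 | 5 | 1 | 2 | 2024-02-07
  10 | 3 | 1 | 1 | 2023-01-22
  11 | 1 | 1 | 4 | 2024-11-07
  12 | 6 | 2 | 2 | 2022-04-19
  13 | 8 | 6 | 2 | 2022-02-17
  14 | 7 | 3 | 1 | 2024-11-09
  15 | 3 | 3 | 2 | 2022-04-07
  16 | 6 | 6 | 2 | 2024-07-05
SELECT city, COUNT(*) AS n FROM customers GROUP BY city HAVING COUNT(*) >= 2

Execution result:
city | n
Phoenix | 3
San Antonio | 2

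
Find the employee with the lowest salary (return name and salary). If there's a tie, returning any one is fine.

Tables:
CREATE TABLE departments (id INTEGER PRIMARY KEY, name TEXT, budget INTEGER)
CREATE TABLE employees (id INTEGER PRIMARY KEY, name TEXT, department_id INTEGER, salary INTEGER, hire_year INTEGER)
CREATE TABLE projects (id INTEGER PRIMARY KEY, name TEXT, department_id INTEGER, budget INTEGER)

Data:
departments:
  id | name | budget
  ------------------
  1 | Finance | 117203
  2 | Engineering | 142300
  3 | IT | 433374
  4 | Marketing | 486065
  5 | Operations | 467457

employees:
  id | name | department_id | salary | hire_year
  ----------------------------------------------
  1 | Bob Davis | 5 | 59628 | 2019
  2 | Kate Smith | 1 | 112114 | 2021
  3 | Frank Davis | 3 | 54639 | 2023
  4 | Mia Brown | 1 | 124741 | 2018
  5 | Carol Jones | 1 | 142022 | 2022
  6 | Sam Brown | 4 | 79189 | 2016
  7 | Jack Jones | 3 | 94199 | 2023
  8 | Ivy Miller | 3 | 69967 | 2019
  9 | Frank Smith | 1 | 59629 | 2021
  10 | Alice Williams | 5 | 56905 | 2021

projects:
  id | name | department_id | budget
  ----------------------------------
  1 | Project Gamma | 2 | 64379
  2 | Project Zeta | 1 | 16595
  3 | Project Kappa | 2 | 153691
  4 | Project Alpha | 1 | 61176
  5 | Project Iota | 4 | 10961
SELECT name, salary FROM employees ORDER BY salary ASC LIMIT 1

Execution result:
name | salary
Frank Davis | 54639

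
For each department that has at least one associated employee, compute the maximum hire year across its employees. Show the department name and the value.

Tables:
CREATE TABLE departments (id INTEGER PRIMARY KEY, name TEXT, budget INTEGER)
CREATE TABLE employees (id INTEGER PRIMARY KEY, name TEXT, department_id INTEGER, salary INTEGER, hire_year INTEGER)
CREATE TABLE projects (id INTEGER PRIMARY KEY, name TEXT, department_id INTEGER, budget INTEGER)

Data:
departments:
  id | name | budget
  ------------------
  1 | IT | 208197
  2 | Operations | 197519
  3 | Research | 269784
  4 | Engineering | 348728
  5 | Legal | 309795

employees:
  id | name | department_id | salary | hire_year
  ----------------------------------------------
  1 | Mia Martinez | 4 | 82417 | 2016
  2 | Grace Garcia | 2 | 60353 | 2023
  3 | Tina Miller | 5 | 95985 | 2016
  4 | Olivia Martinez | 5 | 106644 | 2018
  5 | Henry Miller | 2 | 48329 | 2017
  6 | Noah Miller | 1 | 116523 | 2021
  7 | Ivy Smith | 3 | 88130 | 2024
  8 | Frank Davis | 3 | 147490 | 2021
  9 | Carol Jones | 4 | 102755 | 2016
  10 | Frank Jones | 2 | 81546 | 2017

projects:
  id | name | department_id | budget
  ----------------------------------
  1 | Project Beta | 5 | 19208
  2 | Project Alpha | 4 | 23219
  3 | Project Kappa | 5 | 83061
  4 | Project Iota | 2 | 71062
SELECT p.name, MAX(c.hire_year) AS max_hire_year FROM employees c JOIN departments p ON c.department_id = p.id GROUP BY p.id, p.name

Execution result:
name | max_hire_year
IT | 2021
Operations | 2023
Research | 2024
Engineering | 2016
Legal | 2018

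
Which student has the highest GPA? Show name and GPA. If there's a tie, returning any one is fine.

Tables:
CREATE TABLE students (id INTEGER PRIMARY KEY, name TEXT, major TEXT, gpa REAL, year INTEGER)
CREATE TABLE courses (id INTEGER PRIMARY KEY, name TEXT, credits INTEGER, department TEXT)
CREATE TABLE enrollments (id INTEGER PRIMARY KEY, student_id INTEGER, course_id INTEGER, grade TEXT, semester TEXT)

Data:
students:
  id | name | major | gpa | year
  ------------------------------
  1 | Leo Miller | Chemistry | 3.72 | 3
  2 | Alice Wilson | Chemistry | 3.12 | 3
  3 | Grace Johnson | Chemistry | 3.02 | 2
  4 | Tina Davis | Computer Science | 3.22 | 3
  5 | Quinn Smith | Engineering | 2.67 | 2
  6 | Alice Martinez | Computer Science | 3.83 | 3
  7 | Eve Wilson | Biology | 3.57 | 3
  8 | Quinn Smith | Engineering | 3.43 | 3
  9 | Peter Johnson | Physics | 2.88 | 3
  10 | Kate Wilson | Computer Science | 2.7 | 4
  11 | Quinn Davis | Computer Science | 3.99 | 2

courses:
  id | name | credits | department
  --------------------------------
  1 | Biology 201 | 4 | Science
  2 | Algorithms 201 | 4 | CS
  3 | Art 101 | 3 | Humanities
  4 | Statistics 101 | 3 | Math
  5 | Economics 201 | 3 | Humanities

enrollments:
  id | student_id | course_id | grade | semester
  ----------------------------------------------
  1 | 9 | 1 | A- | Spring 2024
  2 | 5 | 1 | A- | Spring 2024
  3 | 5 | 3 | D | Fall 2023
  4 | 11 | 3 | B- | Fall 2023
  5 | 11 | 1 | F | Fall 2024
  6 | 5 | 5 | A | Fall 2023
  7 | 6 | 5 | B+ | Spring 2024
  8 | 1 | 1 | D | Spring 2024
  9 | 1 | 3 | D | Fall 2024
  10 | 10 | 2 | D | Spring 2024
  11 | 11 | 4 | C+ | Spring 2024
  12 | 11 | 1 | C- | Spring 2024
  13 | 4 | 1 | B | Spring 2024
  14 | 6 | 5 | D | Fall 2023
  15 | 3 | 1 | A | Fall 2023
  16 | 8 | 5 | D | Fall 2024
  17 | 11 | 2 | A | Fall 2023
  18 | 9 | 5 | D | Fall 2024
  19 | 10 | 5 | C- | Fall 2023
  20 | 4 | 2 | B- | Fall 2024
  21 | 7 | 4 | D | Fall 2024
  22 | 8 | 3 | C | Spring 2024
SELECT name, gpa FROM students ORDER BY gpa DESC LIMIT 1

Execution result:
name | gpa
Quinn Davis | 3.99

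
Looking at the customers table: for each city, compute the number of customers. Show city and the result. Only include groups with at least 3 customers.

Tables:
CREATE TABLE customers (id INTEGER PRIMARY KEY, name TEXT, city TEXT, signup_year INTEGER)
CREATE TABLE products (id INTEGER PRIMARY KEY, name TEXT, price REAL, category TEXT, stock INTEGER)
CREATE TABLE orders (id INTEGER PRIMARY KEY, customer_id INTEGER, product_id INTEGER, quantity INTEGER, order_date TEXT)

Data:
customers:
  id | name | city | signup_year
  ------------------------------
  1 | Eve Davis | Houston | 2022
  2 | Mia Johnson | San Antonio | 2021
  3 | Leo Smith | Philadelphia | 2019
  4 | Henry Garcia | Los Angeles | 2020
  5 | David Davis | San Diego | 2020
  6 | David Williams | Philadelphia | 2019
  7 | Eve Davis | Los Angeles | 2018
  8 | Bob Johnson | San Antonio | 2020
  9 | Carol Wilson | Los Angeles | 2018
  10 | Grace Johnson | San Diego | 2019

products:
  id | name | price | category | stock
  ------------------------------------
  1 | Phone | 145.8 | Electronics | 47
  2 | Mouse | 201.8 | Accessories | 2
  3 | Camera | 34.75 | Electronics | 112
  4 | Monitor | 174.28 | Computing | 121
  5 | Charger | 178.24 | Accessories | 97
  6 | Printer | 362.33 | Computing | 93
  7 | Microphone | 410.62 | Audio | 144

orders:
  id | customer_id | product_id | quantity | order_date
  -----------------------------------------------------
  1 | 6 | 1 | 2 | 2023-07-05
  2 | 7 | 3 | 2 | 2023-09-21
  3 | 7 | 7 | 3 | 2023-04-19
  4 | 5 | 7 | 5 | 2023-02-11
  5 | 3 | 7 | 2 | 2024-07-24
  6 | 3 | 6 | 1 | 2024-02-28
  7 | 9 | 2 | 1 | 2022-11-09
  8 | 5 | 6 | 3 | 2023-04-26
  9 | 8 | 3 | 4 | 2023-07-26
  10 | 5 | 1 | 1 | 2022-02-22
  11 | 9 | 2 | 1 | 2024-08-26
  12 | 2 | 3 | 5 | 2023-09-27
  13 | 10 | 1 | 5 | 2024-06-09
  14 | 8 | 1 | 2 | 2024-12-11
SELECT city, COUNT(*) AS n FROM customers GROUP BY city HAVING COUNT(*) >= 3

Execution result:
city | n
Los Angeles | 3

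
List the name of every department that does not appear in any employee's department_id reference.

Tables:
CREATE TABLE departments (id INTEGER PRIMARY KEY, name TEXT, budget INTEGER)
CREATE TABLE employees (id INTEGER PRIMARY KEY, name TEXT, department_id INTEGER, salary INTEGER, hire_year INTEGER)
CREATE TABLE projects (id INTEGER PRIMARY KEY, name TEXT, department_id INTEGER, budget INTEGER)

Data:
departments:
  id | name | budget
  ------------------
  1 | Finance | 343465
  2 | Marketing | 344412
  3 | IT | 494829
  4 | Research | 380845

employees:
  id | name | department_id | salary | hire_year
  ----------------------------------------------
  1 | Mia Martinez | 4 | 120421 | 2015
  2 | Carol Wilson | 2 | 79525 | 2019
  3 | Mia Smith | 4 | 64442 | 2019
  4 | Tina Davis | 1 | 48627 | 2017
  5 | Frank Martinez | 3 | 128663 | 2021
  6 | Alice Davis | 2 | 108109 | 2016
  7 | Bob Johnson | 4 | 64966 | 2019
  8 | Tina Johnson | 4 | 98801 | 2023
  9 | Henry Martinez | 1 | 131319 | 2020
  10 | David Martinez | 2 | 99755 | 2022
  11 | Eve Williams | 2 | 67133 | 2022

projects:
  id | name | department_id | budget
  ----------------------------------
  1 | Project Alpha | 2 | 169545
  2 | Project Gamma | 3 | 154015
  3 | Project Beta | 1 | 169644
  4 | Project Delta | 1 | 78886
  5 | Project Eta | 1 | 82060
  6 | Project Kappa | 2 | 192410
SELECT p.name FROM departments p LEFT JOIN employees c ON c.department_id = p.id WHERE c.id IS NULL

Execution result:
(no rows)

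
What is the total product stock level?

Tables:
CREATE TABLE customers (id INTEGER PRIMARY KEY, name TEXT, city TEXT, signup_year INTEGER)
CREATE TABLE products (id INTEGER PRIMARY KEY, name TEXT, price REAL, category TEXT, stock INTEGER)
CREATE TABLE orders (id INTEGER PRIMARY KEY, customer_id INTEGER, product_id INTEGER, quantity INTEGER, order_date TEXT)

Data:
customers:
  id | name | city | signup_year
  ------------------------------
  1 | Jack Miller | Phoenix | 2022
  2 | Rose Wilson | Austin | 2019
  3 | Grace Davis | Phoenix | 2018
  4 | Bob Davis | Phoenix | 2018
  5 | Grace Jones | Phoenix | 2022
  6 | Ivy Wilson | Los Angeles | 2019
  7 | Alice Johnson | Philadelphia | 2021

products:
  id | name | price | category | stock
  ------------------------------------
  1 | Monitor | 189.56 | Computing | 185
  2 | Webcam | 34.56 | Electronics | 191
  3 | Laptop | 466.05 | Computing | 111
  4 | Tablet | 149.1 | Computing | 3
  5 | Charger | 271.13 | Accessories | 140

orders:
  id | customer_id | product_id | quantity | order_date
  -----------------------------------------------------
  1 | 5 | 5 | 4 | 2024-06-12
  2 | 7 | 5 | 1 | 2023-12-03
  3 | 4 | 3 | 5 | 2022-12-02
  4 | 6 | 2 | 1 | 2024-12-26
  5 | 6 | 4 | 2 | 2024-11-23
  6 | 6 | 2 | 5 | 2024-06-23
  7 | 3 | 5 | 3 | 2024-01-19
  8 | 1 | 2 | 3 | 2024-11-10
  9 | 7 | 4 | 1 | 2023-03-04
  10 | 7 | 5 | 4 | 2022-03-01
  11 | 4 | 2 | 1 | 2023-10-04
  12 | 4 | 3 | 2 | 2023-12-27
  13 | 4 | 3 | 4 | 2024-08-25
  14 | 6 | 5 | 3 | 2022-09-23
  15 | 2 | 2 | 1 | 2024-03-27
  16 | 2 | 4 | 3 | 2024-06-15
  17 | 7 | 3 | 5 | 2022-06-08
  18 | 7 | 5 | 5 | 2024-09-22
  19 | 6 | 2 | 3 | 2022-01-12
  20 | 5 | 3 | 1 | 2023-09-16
SELECT SUM(stock) FROM products

Execution result:
630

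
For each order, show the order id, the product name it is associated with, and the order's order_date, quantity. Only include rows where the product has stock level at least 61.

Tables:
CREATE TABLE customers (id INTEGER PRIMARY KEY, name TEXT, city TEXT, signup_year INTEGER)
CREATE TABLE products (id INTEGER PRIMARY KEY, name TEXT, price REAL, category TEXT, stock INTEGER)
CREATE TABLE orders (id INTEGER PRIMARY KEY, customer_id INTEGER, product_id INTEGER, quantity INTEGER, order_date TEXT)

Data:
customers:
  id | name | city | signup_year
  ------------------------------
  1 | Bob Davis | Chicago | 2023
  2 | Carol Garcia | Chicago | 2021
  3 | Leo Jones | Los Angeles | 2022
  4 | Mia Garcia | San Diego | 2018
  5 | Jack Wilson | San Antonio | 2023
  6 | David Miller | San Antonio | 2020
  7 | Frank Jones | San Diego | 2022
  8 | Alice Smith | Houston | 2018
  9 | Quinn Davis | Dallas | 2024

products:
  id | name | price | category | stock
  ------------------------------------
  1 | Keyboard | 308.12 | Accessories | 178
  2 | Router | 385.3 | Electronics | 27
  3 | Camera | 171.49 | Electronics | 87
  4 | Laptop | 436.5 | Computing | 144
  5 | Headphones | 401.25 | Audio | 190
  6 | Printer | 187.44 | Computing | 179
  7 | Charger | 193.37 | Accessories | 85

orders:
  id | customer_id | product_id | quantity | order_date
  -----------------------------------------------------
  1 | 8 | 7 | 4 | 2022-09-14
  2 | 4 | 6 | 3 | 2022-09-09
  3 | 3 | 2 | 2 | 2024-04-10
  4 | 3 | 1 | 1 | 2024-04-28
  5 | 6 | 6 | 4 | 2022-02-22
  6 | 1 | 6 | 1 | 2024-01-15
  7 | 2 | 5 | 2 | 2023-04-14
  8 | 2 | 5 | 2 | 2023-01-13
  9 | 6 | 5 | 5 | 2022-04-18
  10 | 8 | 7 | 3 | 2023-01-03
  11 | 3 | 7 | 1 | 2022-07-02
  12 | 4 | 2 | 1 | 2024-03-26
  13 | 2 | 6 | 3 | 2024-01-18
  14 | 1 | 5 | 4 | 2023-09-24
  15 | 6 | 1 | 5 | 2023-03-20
SELECT c.id, p.name AS product, c.order_date, c.quantity FROM orders c JOIN products p ON c.product_id = p.id WHERE p.stock >= 61

Execution result:
id | product | order_date | quantity
1 | Charger | 2022-09-14 | 4
2 | Printer | 2022-09-09 | 3
4 | Keyboard | 2024-04-28 | 1
5 | Printer | 2022-02-22 | 4
6 | Printer | 2024-01-15 | 1
7 | Headphones | 2023-04-14 | 2
8 | Headphones | 2023-01-13 | 2
9 | Headphones | 2022-04-18 | 5
10 | Charger | 2023-01-03 | 3
11 | Charger | 2022-07-02 | 1
13 | Printer | 2024-01-18 | 3
14 | Headphones | 2023-09-24 | 4
15 | Keyboard | 2023-03-20 | 5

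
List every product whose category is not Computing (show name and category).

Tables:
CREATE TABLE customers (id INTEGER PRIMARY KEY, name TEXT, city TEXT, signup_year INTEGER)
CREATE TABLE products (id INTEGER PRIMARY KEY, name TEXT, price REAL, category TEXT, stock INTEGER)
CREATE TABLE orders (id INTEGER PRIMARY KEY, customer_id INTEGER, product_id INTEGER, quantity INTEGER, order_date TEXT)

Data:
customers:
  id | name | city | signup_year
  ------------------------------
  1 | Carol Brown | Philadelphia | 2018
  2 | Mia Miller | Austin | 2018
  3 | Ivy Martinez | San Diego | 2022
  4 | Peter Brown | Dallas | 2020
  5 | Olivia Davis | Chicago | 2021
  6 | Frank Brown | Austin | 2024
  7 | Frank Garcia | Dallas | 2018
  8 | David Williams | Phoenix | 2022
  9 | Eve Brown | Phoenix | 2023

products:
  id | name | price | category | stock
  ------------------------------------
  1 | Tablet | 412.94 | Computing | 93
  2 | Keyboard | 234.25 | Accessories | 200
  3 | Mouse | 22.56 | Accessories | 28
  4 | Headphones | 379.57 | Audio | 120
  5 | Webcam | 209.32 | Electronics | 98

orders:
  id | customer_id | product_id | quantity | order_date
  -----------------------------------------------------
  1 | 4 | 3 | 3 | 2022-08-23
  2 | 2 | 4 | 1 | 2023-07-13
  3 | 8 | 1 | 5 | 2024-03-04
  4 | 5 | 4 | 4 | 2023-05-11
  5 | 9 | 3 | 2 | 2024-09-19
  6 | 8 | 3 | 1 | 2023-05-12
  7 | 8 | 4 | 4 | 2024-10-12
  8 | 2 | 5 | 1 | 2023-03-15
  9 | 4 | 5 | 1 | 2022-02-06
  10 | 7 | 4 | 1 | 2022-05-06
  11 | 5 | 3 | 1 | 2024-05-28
SELECT name, category FROM products WHERE category <> 'Computing'

Execution result:
name | category
Keyboard | Accessories
Mouse | Accessories
Headphones | Audio
Webcam | Electronics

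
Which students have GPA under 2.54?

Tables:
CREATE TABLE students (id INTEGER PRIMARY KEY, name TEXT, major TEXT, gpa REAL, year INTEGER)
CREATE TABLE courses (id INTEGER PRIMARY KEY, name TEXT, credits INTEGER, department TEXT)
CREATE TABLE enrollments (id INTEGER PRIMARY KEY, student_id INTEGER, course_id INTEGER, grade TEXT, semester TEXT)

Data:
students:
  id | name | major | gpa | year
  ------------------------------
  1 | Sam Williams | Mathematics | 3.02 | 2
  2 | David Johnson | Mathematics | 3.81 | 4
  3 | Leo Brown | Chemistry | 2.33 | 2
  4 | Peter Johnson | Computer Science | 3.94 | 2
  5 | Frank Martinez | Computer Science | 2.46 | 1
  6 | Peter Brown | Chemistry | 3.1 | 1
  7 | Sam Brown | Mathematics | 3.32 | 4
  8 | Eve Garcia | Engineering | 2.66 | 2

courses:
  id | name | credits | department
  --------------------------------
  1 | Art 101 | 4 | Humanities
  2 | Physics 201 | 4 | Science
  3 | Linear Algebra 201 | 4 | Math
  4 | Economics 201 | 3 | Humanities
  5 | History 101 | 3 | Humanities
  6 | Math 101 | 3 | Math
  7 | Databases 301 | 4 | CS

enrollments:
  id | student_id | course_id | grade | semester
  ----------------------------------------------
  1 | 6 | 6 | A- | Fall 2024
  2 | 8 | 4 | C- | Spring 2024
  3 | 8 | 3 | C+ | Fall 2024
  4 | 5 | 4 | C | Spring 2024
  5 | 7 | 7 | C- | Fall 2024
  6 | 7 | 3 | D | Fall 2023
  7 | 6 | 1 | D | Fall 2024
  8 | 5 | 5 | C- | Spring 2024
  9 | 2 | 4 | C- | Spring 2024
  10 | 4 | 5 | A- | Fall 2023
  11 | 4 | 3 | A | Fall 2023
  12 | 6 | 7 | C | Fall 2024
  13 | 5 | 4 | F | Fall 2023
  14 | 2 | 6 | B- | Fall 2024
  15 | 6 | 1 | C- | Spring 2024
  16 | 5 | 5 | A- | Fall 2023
SELECT name, gpa FROM students WHERE gpa < 2.54

Execution result:
name | gpa
Leo Brown | 2.33
Frank Martinez | 2.46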